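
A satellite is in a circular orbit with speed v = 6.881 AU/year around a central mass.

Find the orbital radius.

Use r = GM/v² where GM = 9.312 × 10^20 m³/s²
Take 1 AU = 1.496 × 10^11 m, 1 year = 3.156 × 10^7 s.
v = 6.881 AU/year = 32617.2 m/s
GM = 9.312 × 10^20 m³/s²
v² = 1.06388 × 10^9 m²/s²
r = GM/v² = (9.312 × 10^20) / (1.06388 × 10^9) = 8.75287 × 10^11 m ≈ 5.851 AU

Final answer: 5.851 AU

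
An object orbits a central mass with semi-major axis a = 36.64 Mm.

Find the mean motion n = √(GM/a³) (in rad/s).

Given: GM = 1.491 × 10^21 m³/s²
a = 36.64 Mm = 3.664 × 10^7 m
GM = 1.491 × 10^21 m³/s²
a³ = 4.91888 × 10^22 m³
GM/a³ = (1.491 × 10^21) / (4.91888 × 10^22) = 0.0303118 s⁻²
n = √(GM/a³) = 0.174103 rad/s ≈ 0.1741 rad/s

Final answer: n = 0.1741 rad/s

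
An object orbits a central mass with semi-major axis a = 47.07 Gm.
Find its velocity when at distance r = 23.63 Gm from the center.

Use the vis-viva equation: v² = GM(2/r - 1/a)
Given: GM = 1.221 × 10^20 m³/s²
a = 47.07 Gm = 4.707 × 10^10 m
r = 23.63 Gm = 2.363 × 10^10 m
GM = 1.221 × 10^20 m³/s²
2/r − 1/a = 8.46382 × 10^-11 − 2.1245 × 10^-11 = 6.33932 × 10^-11 m⁻¹
v² = GM (2/r − 1/a) = 7.74031 × 10^9 m²/s²
v = 87979 m/s ≈ 87.98 km/s

Final answer: 87.98 km/s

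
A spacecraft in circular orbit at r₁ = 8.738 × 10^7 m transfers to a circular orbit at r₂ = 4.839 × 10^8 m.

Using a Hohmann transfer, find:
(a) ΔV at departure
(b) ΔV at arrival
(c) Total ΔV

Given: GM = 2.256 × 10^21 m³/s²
r₁ = 8.738 × 10^7 m
r₂ = 4.839 × 10^8 m
GM = 2.256 × 10^21 m³/s²
Transfer ellipse: a_t = (r₁ + r₂)/2 = 2.8564 × 10^8 m
Circular speed at r₁: v₁ = √(GM/r₁) = 5.08117 × 10^6 m/s
Transfer speed at r₁ (periapsis): v₁ₜ = √(GM(2/r₁ − 1/a_t)) = 6.61351 × 10^6 m/s
(a) ΔV₁ = v₁ₜ − v₁ = 1.53234 × 10^6 m/s ≈ 1532 km/s
Circular speed at r₂: v₂ = √(GM/r₂) = 2.15919 × 10^6 m/s
Transfer speed at r₂ (apoapsis): v₂ₜ = √(GM(2/r₂ − 1/a_t)) = 1.19423 × 10^6 m/s
(b) ΔV₂ = v₂ − v₂ₜ = 964964 m/s ≈ 965 km/s
(c) ΔV_total = ΔV₁ + ΔV₂ = 2.4973 × 10^6 m/s ≈ 2497 km/s

Final answer:
(a) ΔV₁ = 1532 km/s
(b) ΔV₂ = 965 km/s
(c) ΔV_total = 2497 km/s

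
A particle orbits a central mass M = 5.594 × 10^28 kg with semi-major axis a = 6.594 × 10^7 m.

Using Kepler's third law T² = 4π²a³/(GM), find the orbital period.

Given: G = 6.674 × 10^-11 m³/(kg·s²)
M = 5.594 × 10^28 kg
GM = G × M = 6.674 × 10^-11 × 5.594 × 10^28 = 3.73344 × 10^18 m³/s²
a = 6.594 × 10^7 m
a³ = 2.86713 × 10^23 m³
T = 2π √(a³/GM) = 2π √((2.86713 × 10^23) / (3.73344 × 10^18)) = 2π × 277.121 s
T = 1741.2 s ≈ 29.02 minutes

Final answer: 29.02 minutes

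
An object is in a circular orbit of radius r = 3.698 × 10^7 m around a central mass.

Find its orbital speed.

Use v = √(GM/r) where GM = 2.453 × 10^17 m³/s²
r = 3.698 × 10^7 m
GM = 2.453 × 10^17 m³/s²
GM/r = (2.453 × 10^17) / (3.698 × 10^7) = 6.63332 × 10^9 m²/s²
v = √(GM/r) = 81445.2 m/s ≈ 81.45 km/s

Final answer: 81.45 km/s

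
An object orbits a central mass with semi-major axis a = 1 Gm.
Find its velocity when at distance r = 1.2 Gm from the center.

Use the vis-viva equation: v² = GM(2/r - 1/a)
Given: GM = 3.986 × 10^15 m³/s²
a = 1 Gm = 1 × 10^9 m
r = 1.2 Gm = 1.2 × 10^9 m
GM = 3.986 × 10^15 m³/s²
2/r − 1/a = 1.66667 × 10^-9 − 1 × 10^-9 = 6.66667 × 10^-10 m⁻¹
v² = GM (2/r − 1/a) = 2.65733 × 10^6 m²/s²
v = 1630.13 m/s ≈ 1.63 km/s

Final answer: 1.63 km/s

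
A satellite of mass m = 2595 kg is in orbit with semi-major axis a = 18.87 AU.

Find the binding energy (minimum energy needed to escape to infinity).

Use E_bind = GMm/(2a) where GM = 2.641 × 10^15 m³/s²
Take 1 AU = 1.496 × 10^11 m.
a = 18.87 AU = 2.82295 × 10^12 m
GM = 2.641 × 10^15 m³/s²
m = 2595 kg
GMm = 2.641 × 10^15 × 2595 = 6.8534 × 10^18 m³·kg/s²
2a = 5.6459 × 10^12 m
E_bind = GMm/(2a) = 1.21387 × 10^6 J ≈ 1.214 MJ

Final answer: 1.214 MJ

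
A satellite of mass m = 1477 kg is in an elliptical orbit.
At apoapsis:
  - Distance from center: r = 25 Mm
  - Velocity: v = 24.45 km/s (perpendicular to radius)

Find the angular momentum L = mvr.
r = 25 Mm = 2.5 × 10^7 m
v = 24.45 km/s = 24450 m/s
vr = 24450 × 2.5 × 10^7 = 6.1125 × 10^11 m²/s
L = m × vr = 1477 × 6.1125 × 10^11 = 9.02816 × 10^14 kg·m²/s ≈ 9.028 × 10^14 kg·m²/s

Final answer: L = 9.028 × 10^14 kg·m²/s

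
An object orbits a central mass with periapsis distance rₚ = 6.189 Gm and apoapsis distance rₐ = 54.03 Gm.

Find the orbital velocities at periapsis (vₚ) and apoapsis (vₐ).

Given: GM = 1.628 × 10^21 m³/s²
rₚ = 6.189 Gm = 6.189 × 10^9 m
rₐ = 54.03 Gm = 5.403 × 10^10 m
GM = 1.628 × 10^21 m³/s²
a = (rₚ + rₐ)/2 = 3.01095 × 10^10 m
Vis-viva: v² = GM (2/r − 1/a)
vₚ² = 1.628 × 10^21 × (3.23154 × 10^-10 − 3.32121 × 10^-11) = 4.72025 × 10^11 m²/s²
vₚ = 687041 m/s ≈ 687 km/s
vₐ² = 1.628 × 10^21 × (3.70165 × 10^-11 − 3.32121 × 10^-11) = 6.1935 × 10^9 m²/s²
vₐ = 78698.8 m/s ≈ 78.7 km/s

Final answer: vₚ = 687 km/s, vₐ = 78.7 km/s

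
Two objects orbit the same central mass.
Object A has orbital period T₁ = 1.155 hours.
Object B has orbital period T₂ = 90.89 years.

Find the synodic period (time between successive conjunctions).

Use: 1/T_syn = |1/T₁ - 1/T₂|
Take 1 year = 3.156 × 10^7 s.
T₁ = 1.155 hours = 4158 s
T₂ = 90.89 years = 2.86849 × 10^9 s
1/T₁ = 0.0002405 s⁻¹
1/T₂ = 3.48616 × 10^-10 s⁻¹
|1/T₁ − 1/T₂| = 0.0002405 s⁻¹
T_syn = 1 / |1/T₁ − 1/T₂| = 4158.01 s ≈ 1.155 hours

Final answer: T_syn = 1.155 hours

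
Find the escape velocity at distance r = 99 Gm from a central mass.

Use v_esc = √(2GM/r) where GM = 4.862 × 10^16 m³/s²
r = 99 Gm = 9.9 × 10^10 m
GM = 4.862 × 10^16 m³/s²
2GM/r = 2 × (4.862 × 10^16) / (9.9 × 10^10) = 982222 m²/s²
v_esc = √(2GM/r) = 991.071 m/s ≈ 991.1 m/s

Final answer: 991.1 m/s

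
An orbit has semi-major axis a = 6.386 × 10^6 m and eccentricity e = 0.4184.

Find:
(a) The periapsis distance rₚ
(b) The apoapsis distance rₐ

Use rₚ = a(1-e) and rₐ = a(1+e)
a = 6.386 × 10^6 m
e = 0.4184:  1 − e = 0.5816,  1 + e = 1.4184
(a) rₚ = a(1 − e) = 6.386 × 10^6 m × 0.5816 = 3.7141 × 10^6 m ≈ 3.714 × 10^6 m
(b) rₐ = a(1 + e) = 6.386 × 10^6 m × 1.4184 = 9.0579 × 10^6 m ≈ 9.058 × 10^6 m

Final answer:
(a) rₚ = 3.714 × 10^6 m
(b) rₐ = 9.058 × 10^6 m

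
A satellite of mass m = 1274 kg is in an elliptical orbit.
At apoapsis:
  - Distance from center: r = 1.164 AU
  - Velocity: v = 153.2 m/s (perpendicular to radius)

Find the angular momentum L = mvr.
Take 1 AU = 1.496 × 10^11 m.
r = 1.164 AU = 1.74134 × 10^11 m
v = 153.2 m/s
vr = 153.2 × 1.74134 × 10^11 = 2.66774 × 10^13 m²/s
L = m × vr = 1274 × 2.66774 × 10^13 = 3.3987 × 10^16 kg·m²/s ≈ 3.399 × 10^16 kg·m²/s

Final answer: L = 3.399 × 10^16 kg·m²/s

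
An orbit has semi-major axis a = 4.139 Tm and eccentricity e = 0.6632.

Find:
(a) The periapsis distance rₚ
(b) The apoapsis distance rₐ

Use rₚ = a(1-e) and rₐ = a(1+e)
a = 4.139 Tm = 4.139 × 10^12 m
e = 0.6632:  1 − e = 0.3368,  1 + e = 1.6632
(a) rₚ = a(1 − e) = 4.139 × 10^12 m × 0.3368 = 1.39402 × 10^12 m ≈ 1.394 Tm
(b) rₐ = a(1 + e) = 4.139 × 10^12 m × 1.6632 = 6.88398 × 10^12 m ≈ 6.884 Tm

Final answer:
(a) rₚ = 1.394 Tm
(b) rₐ = 6.884 Tm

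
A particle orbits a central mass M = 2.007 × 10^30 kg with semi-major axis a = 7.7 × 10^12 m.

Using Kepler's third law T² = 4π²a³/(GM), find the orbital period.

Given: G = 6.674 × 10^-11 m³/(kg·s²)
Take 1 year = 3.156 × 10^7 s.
M = 2.007 × 10^30 kg
GM = G × M = 6.674 × 10^-11 × 2.007 × 10^30 = 1.33947 × 10^20 m³/s²
a = 7.7 × 10^12 m
a³ = 4.56533 × 10^38 m³
T = 2π √(a³/GM) = 2π √((4.56533 × 10^38) / (1.33947 × 10^20)) = 2π × 1.84616 × 10^9 s
T = 1.15998 × 10^10 s ≈ 367.5 years

Final answer: 367.5 years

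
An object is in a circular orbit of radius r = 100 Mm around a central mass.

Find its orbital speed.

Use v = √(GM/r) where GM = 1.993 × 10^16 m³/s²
r = 100 Mm = 1 × 10^8 m
GM = 1.993 × 10^16 m³/s²
GM/r = (1.993 × 10^16) / (1 × 10^8) = 1.993 × 10^8 m²/s²
v = √(GM/r) = 14117.4 m/s ≈ 14.12 km/s

Final answer: 14.12 km/s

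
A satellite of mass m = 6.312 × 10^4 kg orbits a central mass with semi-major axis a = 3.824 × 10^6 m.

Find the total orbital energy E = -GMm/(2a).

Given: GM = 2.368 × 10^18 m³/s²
a = 3.824 × 10^6 m
GM = 2.368 × 10^18 m³/s²
2a = 7.648 × 10^6 m
GMm = 2.368 × 10^18 × 63120 = 1.49468 × 10^23 m³·kg/s²
E = −GMm/(2a) = -1.95434 × 10^16 J ≈ -19.54 PJ

Final answer: -19.54 PJ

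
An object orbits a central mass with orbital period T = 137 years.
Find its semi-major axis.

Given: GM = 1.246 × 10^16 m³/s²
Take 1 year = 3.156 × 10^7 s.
T = 137 years = 4.32372 × 10^9 s
GM = 1.246 × 10^16 m³/s²
Kepler's third law: a³ = GM T² / (4π²)
T² = 1.86946 × 10^19 s²
a³ = (1.246 × 10^16) × (1.86946 × 10^19) / (4π²) = 5.90029 × 10^33 m³
a = (a³)^(1/3) = 1.807 × 10^11 m ≈ 1.807 × 10^11 m

Final answer: 1.807 × 10^11 m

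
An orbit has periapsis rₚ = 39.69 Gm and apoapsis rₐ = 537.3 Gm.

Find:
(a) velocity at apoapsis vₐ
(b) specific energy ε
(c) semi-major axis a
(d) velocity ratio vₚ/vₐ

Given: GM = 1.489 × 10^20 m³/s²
rₚ = 39.69 Gm = 3.969 × 10^10 m
rₐ = 537.3 Gm = 5.373 × 10^11 m
GM = 1.489 × 10^20 m³/s²
a = (rₚ + rₐ)/2 = 2.88495 × 10^11 m
e = (rₐ − rₚ)/(rₐ + rₚ) = (4.9761 × 10^11) / (5.7699 × 10^11) = 0.862424
(a) vₐ² = GM (2/rₐ − 1/a) = 1.489 × 10^20 × (3.72232 × 10^-12 − 3.46626 × 10^-12) = 3.81259 × 10^7 m²/s²;  vₐ = 6174.62 m/s ≈ 6.175 km/s
(b) 2a = 5.7699 × 10^11 m;  ε = −GM/(2a) = -2.58063 × 10^8 J/kg ≈ -258.1 MJ/kg
(c) a = 2.88495 × 10^11 m ≈ 288.5 Gm
(d) vₚ/vₐ = rₐ/rₚ (angular momentum) = (5.373 × 10^11) / (3.969 × 10^10) = 13.5374 ≈ 13.54

Final answer:
(a) velocity at apoapsis vₐ = 6.175 km/s
(b) specific energy ε = -258.1 MJ/kg
(c) semi-major axis a = 288.5 Gm
(d) velocity ratio vₚ/vₐ = 13.54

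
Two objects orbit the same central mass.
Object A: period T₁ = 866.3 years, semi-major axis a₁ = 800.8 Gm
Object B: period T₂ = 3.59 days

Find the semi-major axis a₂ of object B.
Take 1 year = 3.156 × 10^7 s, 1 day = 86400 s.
T₁ = 866.3 years = 2.73404 × 10^10 s
T₂ = 3.59 days = 310176 s
a₁ = 800.8 Gm = 8.008 × 10^11 m
Kepler's third law: (T₂/T₁)² = (a₂/a₁)³  ⇒  a₂ = a₁ (T₂/T₁)^(2/3)
T₂/T₁ = 1.1345 × 10^-5
(T₂/T₁)^(2/3) = 0.000504896
a₂ = 8.008 × 10^11 m × 0.000504896 = 4.04321 × 10^8 m ≈ 404.3 Mm

Final answer: a₂ = 404.3 Mm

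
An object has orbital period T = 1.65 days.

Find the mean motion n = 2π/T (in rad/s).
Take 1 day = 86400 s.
T = 1.65 days = 142560 s
n = 2π / 142560 s = 4.4074 × 10^-5 rad/s ≈ 4.407 × 10^-5 rad/s

Final answer: n = 4.407 × 10^-5 rad/s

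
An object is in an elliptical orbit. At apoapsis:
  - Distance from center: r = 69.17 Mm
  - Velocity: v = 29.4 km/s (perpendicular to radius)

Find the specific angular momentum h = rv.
r = 69.17 Mm = 6.917 × 10^7 m
v = 29.4 km/s = 29400 m/s
h = rv = 6.917 × 10^7 × 29400 = 2.0336 × 10^12 m²/s ≈ 2.034 × 10^12 m²/s

Final answer: h = 2.034 × 10^12 m²/s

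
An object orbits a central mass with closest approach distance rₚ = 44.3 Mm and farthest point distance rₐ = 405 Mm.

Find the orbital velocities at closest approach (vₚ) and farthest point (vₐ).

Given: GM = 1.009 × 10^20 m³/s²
rₚ = 44.3 Mm = 4.43 × 10^7 m
rₐ = 405 Mm = 4.05 × 10^8 m
GM = 1.009 × 10^20 m³/s²
a = (rₚ + rₐ)/2 = 2.2465 × 10^8 m
Vis-viva: v² = GM (2/r − 1/a)
vₚ² = 1.009 × 10^20 × (4.51467 × 10^-8 − 4.45137 × 10^-9) = 4.10616 × 10^12 m²/s²
vₚ = 2.02637 × 10^6 m/s ≈ 2026 km/s
vₐ² = 1.009 × 10^20 × (4.93827 × 10^-9 − 4.45137 × 10^-9) = 4.91285 × 10^10 m²/s²
vₐ = 221649 m/s ≈ 221.6 km/s

Final answer: vₚ = 2026 km/s, vₐ = 221.6 km/s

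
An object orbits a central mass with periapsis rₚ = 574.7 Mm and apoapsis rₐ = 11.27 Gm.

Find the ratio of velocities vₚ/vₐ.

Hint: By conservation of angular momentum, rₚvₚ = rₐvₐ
rₚ = 574.7 Mm = 5.747 × 10^8 m
rₐ = 11.27 Gm = 1.127 × 10^10 m
rₚvₚ = rₐvₐ  ⇒  vₚ/vₐ = rₐ/rₚ
vₚ/vₐ = (1.127 × 10^10) / (5.747 × 10^8) = 19.6102

Final answer: vₚ/vₐ = 19.61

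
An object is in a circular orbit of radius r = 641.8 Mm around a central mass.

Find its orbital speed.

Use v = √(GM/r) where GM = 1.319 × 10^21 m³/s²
r = 641.8 Mm = 6.418 × 10^8 m
GM = 1.319 × 10^21 m³/s²
GM/r = (1.319 × 10^21) / (6.418 × 10^8) = 2.05516 × 10^12 m²/s²
v = √(GM/r) = 1.43358 × 10^6 m/s ≈ 1434 km/s

Final answer: 1434 km/s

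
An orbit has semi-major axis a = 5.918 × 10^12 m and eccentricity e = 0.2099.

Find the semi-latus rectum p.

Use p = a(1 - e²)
a = 5.918 × 10^12 m
e = 0.2099,  e² = 0.044058,  1 − e² = 0.955942
p = a(1 − e²) = 5.918 × 10^12 m × 0.955942 = 5.65726 × 10^12 m ≈ 5.657 × 10^12 m

Final answer: p = 5.657 × 10^12 m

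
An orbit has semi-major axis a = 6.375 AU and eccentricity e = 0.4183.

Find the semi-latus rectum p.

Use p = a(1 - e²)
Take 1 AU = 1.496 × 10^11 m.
a = 6.375 AU = 9.537 × 10^11 m
e = 0.4183,  e² = 0.174975,  1 − e² = 0.825025
p = a(1 − e²) = 9.537 × 10^11 m × 0.825025 = 7.86826 × 10^11 m ≈ 5.26 AU

Final answer: p = 5.26 AU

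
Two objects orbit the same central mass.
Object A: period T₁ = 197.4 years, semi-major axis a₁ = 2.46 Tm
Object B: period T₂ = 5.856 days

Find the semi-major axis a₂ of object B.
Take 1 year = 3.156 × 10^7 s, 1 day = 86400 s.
T₁ = 197.4 years = 6.22994 × 10^9 s
T₂ = 5.856 days = 505958 s
a₁ = 2.46 Tm = 2.46 × 10^12 m
Kepler's third law: (T₂/T₁)² = (a₂/a₁)³  ⇒  a₂ = a₁ (T₂/T₁)^(2/3)
T₂/T₁ = 8.1214 × 10^-5
(T₂/T₁)^(2/3) = 0.00187537
a₂ = 2.46 × 10^12 m × 0.00187537 = 4.61341 × 10^9 m ≈ 4.613 Gm

Final answer: a₂ = 4.613 Gm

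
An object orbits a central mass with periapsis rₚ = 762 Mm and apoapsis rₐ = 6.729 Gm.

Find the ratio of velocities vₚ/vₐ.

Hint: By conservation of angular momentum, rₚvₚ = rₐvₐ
rₚ = 762 Mm = 7.62 × 10^8 m
rₐ = 6.729 Gm = 6.729 × 10^9 m
rₚvₚ = rₐvₐ  ⇒  vₚ/vₐ = rₐ/rₚ
vₚ/vₐ = (6.729 × 10^9) / (7.62 × 10^8) = 8.83071

Final answer: vₚ/vₐ = 8.831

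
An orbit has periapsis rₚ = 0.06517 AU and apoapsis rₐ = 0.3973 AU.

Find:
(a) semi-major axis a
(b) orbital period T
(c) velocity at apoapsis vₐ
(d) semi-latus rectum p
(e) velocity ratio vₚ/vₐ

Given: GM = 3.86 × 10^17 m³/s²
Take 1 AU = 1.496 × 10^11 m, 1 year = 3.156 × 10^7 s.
rₚ = 0.06517 AU = 9.74943 × 10^9 m
rₐ = 0.3973 AU = 5.94361 × 10^10 m
GM = 3.86 × 10^17 m³/s²
a = (rₚ + rₐ)/2 = 3.45928 × 10^10 m
e = (rₐ − rₚ)/(rₐ + rₚ) = (4.96866 × 10^10) / (6.91855 × 10^10) = 0.718166
(a) a = 3.45928 × 10^10 m ≈ 0.2312 AU
(b) a³ = 4.13957 × 10^31 m³;  T = 2π √(a³/GM) = 2π × 1.03558 × 10^7 s = 6.50675 × 10^7 s ≈ 2.062 years
(c) vₐ² = GM (2/rₐ − 1/a) = 3.86 × 10^17 × (3.36496 × 10^-11 − 2.89078 × 10^-11) = 1.83034 × 10^6 m²/s²;  vₐ = 1352.9 m/s ≈ 0.2854 AU/year
(d) 1 − e² = 0.484238;  p = a(1 − e²) = 3.45928 × 10^10 × 0.484238 = 1.67511 × 10^10 m ≈ 0.112 AU
(e) vₚ/vₐ = rₐ/rₚ (angular momentum) = (5.94361 × 10^10) / (9.74943 × 10^9) = 6.09636 ≈ 6.096

Final answer:
(a) semi-major axis a = 0.2312 AU
(b) orbital period T = 2.062 years
(c) velocity at apoapsis vₐ = 0.2854 AU/year
(d) semi-latus rectum p = 0.112 AU
(e) velocity ratio vₚ/vₐ = 6.096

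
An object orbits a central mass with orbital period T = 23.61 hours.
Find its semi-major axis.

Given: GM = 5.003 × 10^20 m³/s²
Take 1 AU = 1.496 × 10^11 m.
T = 23.61 hours = 84996 s
GM = 5.003 × 10^20 m³/s²
Kepler's third law: a³ = GM T² / (4π²)
T² = 7.22432 × 10^9 s²
a³ = (5.003 × 10^20) × (7.22432 × 10^9) / (4π²) = 9.1552 × 10^28 m³
a = (a³)^(1/3) = 4.50702 × 10^9 m ≈ 0.03013 AU

Final answer: 0.03013 AU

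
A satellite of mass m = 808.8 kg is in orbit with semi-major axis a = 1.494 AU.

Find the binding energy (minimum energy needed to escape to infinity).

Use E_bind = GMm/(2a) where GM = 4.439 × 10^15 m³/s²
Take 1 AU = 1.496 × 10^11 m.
a = 1.494 AU = 2.23502 × 10^11 m
GM = 4.439 × 10^15 m³/s²
m = 808.8 kg
GMm = 4.439 × 10^15 × 808.8 = 3.59026 × 10^18 m³·kg/s²
2a = 4.47005 × 10^11 m
E_bind = GMm/(2a) = 8.03182 × 10^6 J ≈ 8.032 MJ

Final answer: 8.032 MJ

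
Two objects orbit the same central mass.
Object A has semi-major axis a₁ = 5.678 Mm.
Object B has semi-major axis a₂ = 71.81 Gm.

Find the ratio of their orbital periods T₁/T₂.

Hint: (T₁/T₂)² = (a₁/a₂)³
a₁ = 5.678 Mm = 5.678 × 10^6 m
a₂ = 71.81 Gm = 7.181 × 10^10 m
a₁/a₂ = 7.90698 × 10^-5
T₁/T₂ = (a₁/a₂)^(3/2) = (7.90698 × 10^-5)^1.5 = 7.03098 × 10^-7

Final answer: T₁/T₂ = 7.031 × 10^-7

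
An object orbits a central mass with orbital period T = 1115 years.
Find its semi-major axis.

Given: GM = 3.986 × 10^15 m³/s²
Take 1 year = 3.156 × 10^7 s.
T = 1115 years = 3.51894 × 10^10 s
GM = 3.986 × 10^15 m³/s²
Kepler's third law: a³ = GM T² / (4π²)
T² = 1.23829 × 10^21 s²
a³ = (3.986 × 10^15) × (1.23829 × 10^21) / (4π²) = 1.25026 × 10^35 m³
a = (a³)^(1/3) = 5.00035 × 10^11 m ≈ 500 Gm

Final answer: 500 Gm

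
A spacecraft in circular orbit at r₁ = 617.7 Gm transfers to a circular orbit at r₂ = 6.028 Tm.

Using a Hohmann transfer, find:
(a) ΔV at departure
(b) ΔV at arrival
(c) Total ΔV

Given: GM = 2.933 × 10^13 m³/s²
r₁ = 617.7 Gm = 6.177 × 10^11 m
r₂ = 6.028 Tm = 6.028 × 10^12 m
GM = 2.933 × 10^13 m³/s²
Transfer ellipse: a_t = (r₁ + r₂)/2 = 3.32285 × 10^12 m
Circular speed at r₁: v₁ = √(GM/r₁) = 6.89076 m/s
Transfer speed at r₁ (periapsis): v₁ₜ = √(GM(2/r₁ − 1/a_t)) = 9.28108 m/s
(a) ΔV₁ = v₁ₜ − v₁ = 2.39032 m/s ≈ 2.39 m/s
Circular speed at r₂: v₂ = √(GM/r₂) = 2.20582 m/s
Transfer speed at r₂ (apoapsis): v₂ₜ = √(GM(2/r₂ − 1/a_t)) = 0.951049 m/s
(b) ΔV₂ = v₂ − v₂ₜ = 1.25477 m/s ≈ 1.255 m/s
(c) ΔV_total = ΔV₁ + ΔV₂ = 3.64509 m/s ≈ 3.645 m/s

Final answer:
(a) ΔV₁ = 2.39 m/s
(b) ΔV₂ = 1.255 m/s
(c) ΔV_total = 3.645 m/s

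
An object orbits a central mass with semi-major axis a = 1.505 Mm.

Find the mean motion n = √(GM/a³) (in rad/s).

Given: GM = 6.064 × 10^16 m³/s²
a = 1.505 Mm = 1.505 × 10^6 m
GM = 6.064 × 10^16 m³/s²
a³ = 3.40886 × 10^18 m³
GM/a³ = (6.064 × 10^16) / (3.40886 × 10^18) = 0.0177889 s⁻²
n = √(GM/a³) = 0.133375 rad/s ≈ 0.1334 rad/s

Final answer: n = 0.1334 rad/s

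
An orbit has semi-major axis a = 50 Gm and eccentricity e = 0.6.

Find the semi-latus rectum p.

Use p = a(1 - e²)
a = 50 Gm = 5 × 10^10 m
e = 0.6,  e² = 0.36,  1 − e² = 0.64
p = a(1 − e²) = 5 × 10^10 m × 0.64 = 3.2 × 10^10 m ≈ 32 Gm

Final answer: p = 32 Gm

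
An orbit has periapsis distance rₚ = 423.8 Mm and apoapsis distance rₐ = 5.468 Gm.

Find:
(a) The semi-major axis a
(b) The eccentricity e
rₚ = 423.8 Mm = 4.238 × 10^8 m
rₐ = 5.468 Gm = 5.468 × 10^9 m
(a) a = (rₚ + rₐ)/2 = 2.9459 × 10^9 m ≈ 2.946 Gm
(b) e = (rₐ − rₚ)/(rₐ + rₚ) = (5.0442 × 10^9) / (5.8918 × 10^9) = 0.856139

Final answer:
(a) a = 2.946 Gm
(b) e = 0.8561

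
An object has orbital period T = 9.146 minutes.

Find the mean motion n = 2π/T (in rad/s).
T = 9.146 minutes = 548.76 s
n = 2π / 548.76 s = 0.0114498 rad/s ≈ 0.01145 rad/s

Final answer: n = 0.01145 rad/s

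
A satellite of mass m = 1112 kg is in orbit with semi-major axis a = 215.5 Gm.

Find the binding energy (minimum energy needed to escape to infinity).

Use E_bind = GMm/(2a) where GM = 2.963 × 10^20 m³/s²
a = 215.5 Gm = 2.155 × 10^11 m
GM = 2.963 × 10^20 m³/s²
m = 1112 kg
GMm = 2.963 × 10^20 × 1112 = 3.29486 × 10^23 m³·kg/s²
2a = 4.31 × 10^11 m
E_bind = GMm/(2a) = 7.64468 × 10^11 J ≈ 764.5 GJ

Final answer: 764.5 GJ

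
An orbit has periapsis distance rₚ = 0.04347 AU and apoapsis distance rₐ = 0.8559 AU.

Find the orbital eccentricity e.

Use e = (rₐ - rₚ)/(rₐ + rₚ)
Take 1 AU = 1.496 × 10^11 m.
rₚ = 0.04347 AU = 6.50311 × 10^9 m
rₐ = 0.8559 AU = 1.28043 × 10^11 m
rₐ − rₚ = 1.2154 × 10^11 m
rₐ + rₚ = 1.34546 × 10^11 m
e = (rₐ − rₚ)/(rₐ + rₚ) = 0.903332

Final answer: e = 0.9033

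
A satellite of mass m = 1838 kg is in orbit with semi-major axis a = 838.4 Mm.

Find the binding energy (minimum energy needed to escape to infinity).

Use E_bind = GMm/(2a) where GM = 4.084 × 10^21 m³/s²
a = 838.4 Mm = 8.384 × 10^8 m
GM = 4.084 × 10^21 m³/s²
m = 1838 kg
GMm = 4.084 × 10^21 × 1838 = 7.50639 × 10^24 m³·kg/s²
2a = 1.6768 × 10^9 m
E_bind = GMm/(2a) = 4.47662 × 10^15 J ≈ 4.477 PJ

Final answer: 4.477 PJ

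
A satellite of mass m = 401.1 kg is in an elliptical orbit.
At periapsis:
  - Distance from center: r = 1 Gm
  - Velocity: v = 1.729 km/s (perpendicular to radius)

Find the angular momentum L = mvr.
r = 1 Gm = 1 × 10^9 m
v = 1.729 km/s = 1729 m/s
vr = 1729 × 1 × 10^9 = 1.729 × 10^12 m²/s
L = m × vr = 401.1 × 1.729 × 10^12 = 6.93502 × 10^14 kg·m²/s ≈ 6.935 × 10^14 kg·m²/s

Final answer: L = 6.935 × 10^14 kg·m²/s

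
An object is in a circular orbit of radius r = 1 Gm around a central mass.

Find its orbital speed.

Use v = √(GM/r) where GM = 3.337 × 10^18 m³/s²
r = 1 Gm = 1 × 10^9 m
GM = 3.337 × 10^18 m³/s²
GM/r = (3.337 × 10^18) / (1 × 10^9) = 3.337 × 10^9 m²/s²
v = √(GM/r) = 57766.8 m/s ≈ 57.77 km/s

Final answer: 57.77 km/s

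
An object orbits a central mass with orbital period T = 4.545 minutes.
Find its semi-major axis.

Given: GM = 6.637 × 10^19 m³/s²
T = 4.545 minutes = 272.7 s
GM = 6.637 × 10^19 m³/s²
Kepler's third law: a³ = GM T² / (4π²)
T² = 74365.3 s²
a³ = (6.637 × 10^19) × 74365.3 / (4π²) = 1.25021 × 10^23 m³
a = (a³)^(1/3) = 5.00028 × 10^7 m ≈ 50 Mm

Final answer: 50 Mm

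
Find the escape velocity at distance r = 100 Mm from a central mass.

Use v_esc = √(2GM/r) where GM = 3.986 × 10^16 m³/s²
r = 100 Mm = 1 × 10^8 m
GM = 3.986 × 10^16 m³/s²
2GM/r = 2 × (3.986 × 10^16) / (1 × 10^8) = 7.972 × 10^8 m²/s²
v_esc = √(2GM/r) = 28234.7 m/s ≈ 28.23 km/s

Final answer: 28.23 km/s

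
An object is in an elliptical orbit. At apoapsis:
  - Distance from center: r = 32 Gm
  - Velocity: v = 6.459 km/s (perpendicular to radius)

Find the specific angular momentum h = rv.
r = 32 Gm = 3.2 × 10^10 m
v = 6.459 km/s = 6459 m/s
h = rv = 3.2 × 10^10 × 6459 = 2.06688 × 10^14 m²/s ≈ 2.067 × 10^14 m²/s

Final answer: h = 2.067 × 10^14 m²/s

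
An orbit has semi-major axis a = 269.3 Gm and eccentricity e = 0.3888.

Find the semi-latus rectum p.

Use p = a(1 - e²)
a = 269.3 Gm = 2.693 × 10^11 m
e = 0.3888,  e² = 0.151165,  1 − e² = 0.848835
p = a(1 − e²) = 2.693 × 10^11 m × 0.848835 = 2.28591 × 10^11 m ≈ 228.6 Gm

Final answer: p = 228.6 Gm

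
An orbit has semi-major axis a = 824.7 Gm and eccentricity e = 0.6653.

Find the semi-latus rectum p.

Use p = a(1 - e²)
a = 824.7 Gm = 8.247 × 10^11 m
e = 0.6653,  e² = 0.442624,  1 − e² = 0.557376
p = a(1 − e²) = 8.247 × 10^11 m × 0.557376 = 4.59668 × 10^11 m ≈ 459.7 Gm

Final answer: p = 459.7 Gm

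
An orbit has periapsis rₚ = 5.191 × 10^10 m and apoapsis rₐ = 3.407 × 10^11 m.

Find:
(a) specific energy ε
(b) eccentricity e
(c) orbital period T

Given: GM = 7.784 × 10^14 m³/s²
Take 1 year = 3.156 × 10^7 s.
rₚ = 5.191 × 10^10 m
rₐ = 3.407 × 10^11 m
GM = 7.784 × 10^14 m³/s²
a = (rₚ + rₐ)/2 = 1.96305 × 10^11 m
e = (rₐ − rₚ)/(rₐ + rₚ) = (2.8879 × 10^11) / (3.9261 × 10^11) = 0.735565
(a) 2a = 3.9261 × 10^11 m;  ε = −GM/(2a) = -1982.63 J/kg ≈ -1.983 kJ/kg
(b) e = 0.735565 ≈ 0.7356
(c) a³ = 7.56474 × 10^33 m³;  T = 2π √(a³/GM) = 2π × 3.11742 × 10^9 s = 1.95873 × 10^10 s ≈ 620.6 years

Final answer:
(a) specific energy ε = -1.983 kJ/kg
(b) eccentricity e = 0.7356
(c) orbital period T = 620.6 years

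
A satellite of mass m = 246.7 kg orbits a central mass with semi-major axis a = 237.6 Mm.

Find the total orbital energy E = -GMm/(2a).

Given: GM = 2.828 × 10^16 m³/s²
a = 237.6 Mm = 2.376 × 10^8 m
GM = 2.828 × 10^16 m³/s²
2a = 4.752 × 10^8 m
GMm = 2.828 × 10^16 × 246.7 = 6.97668 × 10^18 m³·kg/s²
E = −GMm/(2a) = -1.46816 × 10^10 J ≈ -14.68 GJ

Final answer: -14.68 GJ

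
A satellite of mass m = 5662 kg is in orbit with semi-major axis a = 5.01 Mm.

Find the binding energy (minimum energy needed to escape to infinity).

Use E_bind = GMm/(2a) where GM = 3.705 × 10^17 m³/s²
a = 5.01 Mm = 5.01 × 10^6 m
GM = 3.705 × 10^17 m³/s²
m = 5662 kg
GMm = 3.705 × 10^17 × 5662 = 2.09777 × 10^21 m³·kg/s²
2a = 1.002 × 10^7 m
E_bind = GMm/(2a) = 2.09358 × 10^14 J ≈ 209.4 TJ

Final answer: 209.4 TJ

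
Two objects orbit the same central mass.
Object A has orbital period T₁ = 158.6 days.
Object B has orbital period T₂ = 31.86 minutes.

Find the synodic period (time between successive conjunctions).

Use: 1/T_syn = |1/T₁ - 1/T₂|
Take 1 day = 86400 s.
T₁ = 158.6 days = 1.3703 × 10^7 s
T₂ = 31.86 minutes = 1911.6 s
1/T₁ = 7.29765 × 10^-8 s⁻¹
1/T₂ = 0.000523122 s⁻¹
|1/T₁ − 1/T₂| = 0.000523049 s⁻¹
T_syn = 1 / |1/T₁ − 1/T₂| = 1911.87 s ≈ 31.86 minutes

Final answer: T_syn = 31.86 minutes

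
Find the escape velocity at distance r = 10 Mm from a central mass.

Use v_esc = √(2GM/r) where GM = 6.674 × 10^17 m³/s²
r = 10 Mm = 1 × 10^7 m
GM = 6.674 × 10^17 m³/s²
2GM/r = 2 × (6.674 × 10^17) / (1 × 10^7) = 1.3348 × 10^11 m²/s²
v_esc = √(2GM/r) = 365349 m/s ≈ 365.3 km/s

Final answer: 365.3 km/s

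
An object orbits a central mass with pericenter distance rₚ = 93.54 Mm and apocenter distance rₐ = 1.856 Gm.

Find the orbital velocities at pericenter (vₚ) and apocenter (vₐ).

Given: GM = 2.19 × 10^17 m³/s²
rₚ = 93.54 Mm = 9.354 × 10^7 m
rₐ = 1.856 Gm = 1.856 × 10^9 m
GM = 2.19 × 10^17 m³/s²
a = (rₚ + rₐ)/2 = 9.7477 × 10^8 m
Vis-viva: v² = GM (2/r − 1/a)
vₚ² = 2.19 × 10^17 × (2.13812 × 10^-8 − 1.02588 × 10^-9) = 4.45782 × 10^9 m²/s²
vₚ = 66766.9 m/s ≈ 66.77 km/s
vₐ² = 2.19 × 10^17 × (1.07759 × 10^-9 − 1.02588 × 10^-9) = 1.1323 × 10^7 m²/s²
vₐ = 3364.97 m/s ≈ 3.365 km/s

Final answer: vₚ = 66.77 km/s, vₐ = 3.365 km/s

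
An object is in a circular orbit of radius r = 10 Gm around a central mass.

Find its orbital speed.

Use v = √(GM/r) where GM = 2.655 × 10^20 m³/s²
r = 10 Gm = 1 × 10^10 m
GM = 2.655 × 10^20 m³/s²
GM/r = (2.655 × 10^20) / (1 × 10^10) = 2.655 × 10^10 m²/s²
v = √(GM/r) = 162942 m/s ≈ 162.9 km/s

Final answer: 162.9 km/s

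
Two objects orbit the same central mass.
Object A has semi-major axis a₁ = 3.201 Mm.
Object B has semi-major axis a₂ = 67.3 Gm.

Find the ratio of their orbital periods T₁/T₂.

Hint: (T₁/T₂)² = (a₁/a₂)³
a₁ = 3.201 Mm = 3.201 × 10^6 m
a₂ = 67.3 Gm = 6.73 × 10^10 m
a₁/a₂ = 4.75632 × 10^-5
T₁/T₂ = (a₁/a₂)^(3/2) = (4.75632 × 10^-5)^1.5 = 3.28024 × 10^-7

Final answer: T₁/T₂ = 3.28 × 10^-7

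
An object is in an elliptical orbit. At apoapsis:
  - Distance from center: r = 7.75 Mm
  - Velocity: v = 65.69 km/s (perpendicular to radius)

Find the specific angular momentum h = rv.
r = 7.75 Mm = 7.75 × 10^6 m
v = 65.69 km/s = 65690 m/s
h = rv = 7.75 × 10^6 × 65690 = 5.09098 × 10^11 m²/s ≈ 5.091 × 10^11 m²/s

Final answer: h = 5.091 × 10^11 m²/s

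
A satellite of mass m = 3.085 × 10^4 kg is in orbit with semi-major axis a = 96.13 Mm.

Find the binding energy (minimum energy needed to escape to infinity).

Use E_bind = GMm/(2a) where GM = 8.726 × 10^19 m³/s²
a = 96.13 Mm = 9.613 × 10^7 m
GM = 8.726 × 10^19 m³/s²
m = 3.085 × 10^4 kg
GMm = 8.726 × 10^19 × 30850 = 2.69197 × 10^24 m³·kg/s²
2a = 1.9226 × 10^8 m
E_bind = GMm/(2a) = 1.40017 × 10^16 J ≈ 14 PJ

Final answer: 14 PJ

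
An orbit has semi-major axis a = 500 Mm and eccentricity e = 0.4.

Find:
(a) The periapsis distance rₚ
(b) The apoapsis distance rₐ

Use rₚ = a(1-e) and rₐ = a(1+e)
a = 500 Mm = 5 × 10^8 m
e = 0.4:  1 − e = 0.6,  1 + e = 1.4
(a) rₚ = a(1 − e) = 5 × 10^8 m × 0.6 = 3 × 10^8 m ≈ 300 Mm
(b) rₐ = a(1 + e) = 5 × 10^8 m × 1.4 = 7 × 10^8 m ≈ 700 Mm

Final answer:
(a) rₚ = 300 Mm
(b) rₐ = 700 Mm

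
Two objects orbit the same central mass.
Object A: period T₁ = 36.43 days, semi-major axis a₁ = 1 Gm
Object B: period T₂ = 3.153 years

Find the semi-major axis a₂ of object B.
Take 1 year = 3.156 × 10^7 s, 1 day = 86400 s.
T₁ = 36.43 days = 3.14755 × 10^6 s
T₂ = 3.153 years = 9.95087 × 10^7 s
a₁ = 1 Gm = 1 × 10^9 m
Kepler's third law: (T₂/T₁)² = (a₂/a₁)³  ⇒  a₂ = a₁ (T₂/T₁)^(2/3)
T₂/T₁ = 31.6146
(T₂/T₁)^(2/3) = 9.99828
a₂ = 1 × 10^9 m × 9.99828 = 9.99828 × 10^9 m ≈ 9.998 Gm

Final answer: a₂ = 9.998 Gm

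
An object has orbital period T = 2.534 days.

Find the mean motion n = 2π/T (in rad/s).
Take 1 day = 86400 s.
T = 2.534 days = 218938 s
n = 2π / 218938 s = 2.86985 × 10^-5 rad/s ≈ 2.87 × 10^-5 rad/s

Final answer: n = 2.87 × 10^-5 rad/s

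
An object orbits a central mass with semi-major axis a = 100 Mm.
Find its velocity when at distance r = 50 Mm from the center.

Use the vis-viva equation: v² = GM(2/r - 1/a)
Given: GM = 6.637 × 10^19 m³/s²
a = 100 Mm = 1 × 10^8 m
r = 50 Mm = 5 × 10^7 m
GM = 6.637 × 10^19 m³/s²
2/r − 1/a = 4 × 10^-8 − 1 × 10^-8 = 3 × 10^-8 m⁻¹
v² = GM (2/r − 1/a) = 1.9911 × 10^12 m²/s²
v = 1.41106 × 10^6 m/s ≈ 1411 km/s

Final answer: 1411 km/s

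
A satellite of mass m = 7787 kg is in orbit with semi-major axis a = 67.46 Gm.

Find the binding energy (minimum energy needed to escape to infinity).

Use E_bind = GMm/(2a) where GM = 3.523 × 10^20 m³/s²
a = 67.46 Gm = 6.746 × 10^10 m
GM = 3.523 × 10^20 m³/s²
m = 7787 kg
GMm = 3.523 × 10^20 × 7787 = 2.74336 × 10^24 m³·kg/s²
2a = 1.3492 × 10^11 m
E_bind = GMm/(2a) = 2.03332 × 10^13 J ≈ 20.33 TJ

Final answer: 20.33 TJ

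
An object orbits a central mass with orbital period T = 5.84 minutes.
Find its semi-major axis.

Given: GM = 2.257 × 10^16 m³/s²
T = 5.84 minutes = 350.4 s
GM = 2.257 × 10^16 m³/s²
Kepler's third law: a³ = GM T² / (4π²)
T² = 122780 s²
a³ = (2.257 × 10^16) × 122780 / (4π²) = 7.0194 × 10^19 m³
a = (a³)^(1/3) = 4.12509 × 10^6 m ≈ 4.125 Mm

Final answer: 4.125 Mm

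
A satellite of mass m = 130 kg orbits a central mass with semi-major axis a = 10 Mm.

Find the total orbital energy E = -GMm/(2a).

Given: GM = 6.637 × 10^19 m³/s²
a = 10 Mm = 1 × 10^7 m
GM = 6.637 × 10^19 m³/s²
2a = 2 × 10^7 m
GMm = 6.637 × 10^19 × 130 = 8.6281 × 10^21 m³·kg/s²
E = −GMm/(2a) = -4.31405 × 10^14 J ≈ -431.4 TJ

Final answer: -431.4 TJ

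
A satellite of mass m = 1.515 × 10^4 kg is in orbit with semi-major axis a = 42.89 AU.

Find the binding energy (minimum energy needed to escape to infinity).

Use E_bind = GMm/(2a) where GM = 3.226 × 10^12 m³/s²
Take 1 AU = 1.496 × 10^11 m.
a = 42.89 AU = 6.41634 × 10^12 m
GM = 3.226 × 10^12 m³/s²
m = 1.515 × 10^4 kg
GMm = 3.226 × 10^12 × 15150 = 4.88739 × 10^16 m³·kg/s²
2a = 1.28327 × 10^13 m
E_bind = GMm/(2a) = 3808.55 J ≈ 3.809 kJ

Final answer: 3.809 kJ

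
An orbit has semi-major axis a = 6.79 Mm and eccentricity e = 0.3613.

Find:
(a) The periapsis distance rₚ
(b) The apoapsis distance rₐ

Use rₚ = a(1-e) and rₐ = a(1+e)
a = 6.79 Mm = 6.79 × 10^6 m
e = 0.3613:  1 − e = 0.6387,  1 + e = 1.3613
(a) rₚ = a(1 − e) = 6.79 × 10^6 m × 0.6387 = 4.33677 × 10^6 m ≈ 4.337 Mm
(b) rₐ = a(1 + e) = 6.79 × 10^6 m × 1.3613 = 9.24323 × 10^6 m ≈ 9.243 Mm

Final answer:
(a) rₚ = 4.337 Mm
(b) rₐ = 9.243 Mm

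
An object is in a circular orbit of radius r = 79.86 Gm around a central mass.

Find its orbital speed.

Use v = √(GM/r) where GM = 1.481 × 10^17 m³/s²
r = 79.86 Gm = 7.986 × 10^10 m
GM = 1.481 × 10^17 m³/s²
GM/r = (1.481 × 10^17) / (7.986 × 10^10) = 1.8545 × 10^6 m²/s²
v = √(GM/r) = 1361.8 m/s ≈ 1.362 km/s

Final answer: 1.362 km/s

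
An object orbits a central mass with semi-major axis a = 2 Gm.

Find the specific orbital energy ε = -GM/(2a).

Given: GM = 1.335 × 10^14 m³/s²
a = 2 Gm = 2 × 10^9 m
GM = 1.335 × 10^14 m³/s²
2a = 4 × 10^9 m
ε = −GM/(2a) = -33375 J/kg ≈ -33.38 kJ/kg

Final answer: -33.38 kJ/kg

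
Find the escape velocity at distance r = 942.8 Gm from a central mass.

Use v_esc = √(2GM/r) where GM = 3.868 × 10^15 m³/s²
r = 942.8 Gm = 9.428 × 10^11 m
GM = 3.868 × 10^15 m³/s²
2GM/r = 2 × (3.868 × 10^15) / (9.428 × 10^11) = 8205.35 m²/s²
v_esc = √(2GM/r) = 90.5834 m/s ≈ 90.58 m/s

Final answer: 90.58 m/s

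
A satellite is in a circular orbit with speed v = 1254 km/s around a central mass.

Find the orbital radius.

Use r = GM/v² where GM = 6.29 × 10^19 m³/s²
v = 1254 km/s = 1.254 × 10^6 m/s
GM = 6.29 × 10^19 m³/s²
v² = 1.57252 × 10^12 m²/s²
r = GM/v² = (6.29 × 10^19) / (1.57252 × 10^12) = 3.99996 × 10^7 m ≈ 40 Mm

Final answer: 40 Mm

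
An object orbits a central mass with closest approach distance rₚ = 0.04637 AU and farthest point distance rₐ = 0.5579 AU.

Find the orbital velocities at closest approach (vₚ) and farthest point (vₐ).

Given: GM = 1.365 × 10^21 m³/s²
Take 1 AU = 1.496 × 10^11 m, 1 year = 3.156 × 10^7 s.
rₚ = 0.04637 AU = 6.93695 × 10^9 m
rₐ = 0.5579 AU = 8.34618 × 10^10 m
GM = 1.365 × 10^21 m³/s²
a = (rₚ + rₐ)/2 = 4.51994 × 10^10 m
Vis-viva: v² = GM (2/r − 1/a)
vₚ² = 1.365 × 10^21 × (2.88311 × 10^-10 − 2.21242 × 10^-11) = 3.63345 × 10^11 m²/s²
vₚ = 602781 m/s ≈ 127.2 AU/year
vₐ² = 1.365 × 10^21 × (2.3963 × 10^-11 − 2.21242 × 10^-11) = 2.51004 × 10^9 m²/s²
vₐ = 50100.3 m/s ≈ 10.57 AU/year

Final answer: vₚ = 127.2 AU/year, vₐ = 10.57 AU/year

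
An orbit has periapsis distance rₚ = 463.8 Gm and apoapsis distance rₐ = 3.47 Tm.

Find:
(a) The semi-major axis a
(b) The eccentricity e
rₚ = 463.8 Gm = 4.638 × 10^11 m
rₐ = 3.47 Tm = 3.47 × 10^12 m
(a) a = (rₚ + rₐ)/2 = 1.9669 × 10^12 m ≈ 1.967 Tm
(b) e = (rₐ − rₚ)/(rₐ + rₚ) = (3.0062 × 10^12) / (3.9338 × 10^12) = 0.764197

Final answer:
(a) a = 1.967 Tm
(b) e = 0.7642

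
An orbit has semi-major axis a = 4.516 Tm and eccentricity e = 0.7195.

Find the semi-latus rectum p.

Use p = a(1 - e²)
a = 4.516 Tm = 4.516 × 10^12 m
e = 0.7195,  e² = 0.51768,  1 − e² = 0.48232
p = a(1 − e²) = 4.516 × 10^12 m × 0.48232 = 2.17816 × 10^12 m ≈ 2.178 Tm

Final answer: p = 2.178 Tm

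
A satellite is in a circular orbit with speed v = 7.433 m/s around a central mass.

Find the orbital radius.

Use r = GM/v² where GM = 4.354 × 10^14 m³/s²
v = 7.433 m/s
GM = 4.354 × 10^14 m³/s²
v² = 55.2495 m²/s²
r = GM/v² = (4.354 × 10^14) / 55.2495 = 7.88062 × 10^12 m ≈ 7.881 × 10^12 m

Final answer: 7.881 × 10^12 m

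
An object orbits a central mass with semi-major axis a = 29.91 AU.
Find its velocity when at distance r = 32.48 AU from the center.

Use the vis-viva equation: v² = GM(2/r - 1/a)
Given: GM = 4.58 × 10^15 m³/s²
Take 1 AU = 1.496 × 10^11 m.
a = 29.91 AU = 4.47454 × 10^12 m
r = 32.48 AU = 4.85901 × 10^12 m
GM = 4.58 × 10^15 m³/s²
2/r − 1/a = 4.11607 × 10^-13 − 2.23487 × 10^-13 = 1.8812 × 10^-13 m⁻¹
v² = GM (2/r − 1/a) = 861.589 m²/s²
v = 29.3528 m/s ≈ 29.35 m/s

Final answer: 29.35 m/s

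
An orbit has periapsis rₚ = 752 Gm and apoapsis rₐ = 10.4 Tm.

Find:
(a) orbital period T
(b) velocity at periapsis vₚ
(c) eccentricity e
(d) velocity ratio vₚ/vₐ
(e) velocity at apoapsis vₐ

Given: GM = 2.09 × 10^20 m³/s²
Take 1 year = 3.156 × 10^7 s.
rₚ = 752 Gm = 7.52 × 10^11 m
rₐ = 10.4 Tm = 1.04 × 10^13 m
GM = 2.09 × 10^20 m³/s²
a = (rₚ + rₐ)/2 = 5.576 × 10^12 m
e = (rₐ − rₚ)/(rₐ + rₚ) = (9.648 × 10^12) / (1.1152 × 10^13) = 0.865136
(a) a³ = 1.73368 × 10^38 m³;  T = 2π √(a³/GM) = 2π × 9.10775 × 10^8 s = 5.72257 × 10^9 s ≈ 181.3 years
(b) vₚ² = GM (2/rₚ − 1/a) = 2.09 × 10^20 × (2.65957 × 10^-12 − 1.7934 × 10^-13) = 5.18369 × 10^8 m²/s²;  vₚ = 22767.7 m/s ≈ 22.77 km/s
(c) e = 0.865136 ≈ 0.8651
(d) vₚ/vₐ = rₐ/rₚ (angular momentum) = (1.04 × 10^13) / (7.52 × 10^11) = 13.8298 ≈ 13.83
(e) vₐ² = GM (2/rₐ − 1/a) = 2.09 × 10^20 × (1.92308 × 10^-13 − 1.7934 × 10^-13) = 2.71024 × 10^6 m²/s²;  vₐ = 1646.28 m/s ≈ 1.646 km/s

Final answer:
(a) orbital period T = 181.3 years
(b) velocity at periapsis vₚ = 22.77 km/s
(c) eccentricity e = 0.8651
(d) velocity ratio vₚ/vₐ = 13.83
(e) velocity at apoapsis vₐ = 1.646 km/s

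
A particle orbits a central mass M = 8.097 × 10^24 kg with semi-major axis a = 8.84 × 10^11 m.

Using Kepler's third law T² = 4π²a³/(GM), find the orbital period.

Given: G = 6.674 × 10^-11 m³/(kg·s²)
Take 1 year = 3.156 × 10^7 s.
M = 8.097 × 10^24 kg
GM = G × M = 6.674 × 10^-11 × 8.097 × 10^24 = 5.40394 × 10^14 m³/s²
a = 8.84 × 10^11 m
a³ = 6.90807 × 10^35 m³
T = 2π √(a³/GM) = 2π √((6.90807 × 10^35) / (5.40394 × 10^14)) = 2π × 3.57539 × 10^10 s
T = 2.24648 × 10^11 s ≈ 7118 years

Final answer: 7118 years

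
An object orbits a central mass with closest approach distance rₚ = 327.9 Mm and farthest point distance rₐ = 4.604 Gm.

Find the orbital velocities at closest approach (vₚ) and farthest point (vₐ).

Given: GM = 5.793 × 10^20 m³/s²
rₚ = 327.9 Mm = 3.279 × 10^8 m
rₐ = 4.604 Gm = 4.604 × 10^9 m
GM = 5.793 × 10^20 m³/s²
a = (rₚ + rₐ)/2 = 2.46595 × 10^9 m
Vis-viva: v² = GM (2/r − 1/a)
vₚ² = 5.793 × 10^20 × (6.09942 × 10^-9 − 4.05523 × 10^-10) = 3.29847 × 10^12 m²/s²
vₚ = 1.81617 × 10^6 m/s ≈ 1816 km/s
vₐ² = 5.793 × 10^20 × (4.34405 × 10^-10 − 4.05523 × 10^-10) = 1.67311 × 10^10 m²/s²
vₐ = 129349 m/s ≈ 129.3 km/s

Final answer: vₚ = 1816 km/s, vₐ = 129.3 km/s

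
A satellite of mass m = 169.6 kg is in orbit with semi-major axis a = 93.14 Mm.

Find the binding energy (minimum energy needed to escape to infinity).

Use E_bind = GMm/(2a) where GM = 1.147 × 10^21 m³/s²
a = 93.14 Mm = 9.314 × 10^7 m
GM = 1.147 × 10^21 m³/s²
m = 169.6 kg
GMm = 1.147 × 10^21 × 169.6 = 1.94531 × 10^23 m³·kg/s²
2a = 1.8628 × 10^8 m
E_bind = GMm/(2a) = 1.04429 × 10^15 J ≈ 1.044 PJ

Final answer: 1.044 PJ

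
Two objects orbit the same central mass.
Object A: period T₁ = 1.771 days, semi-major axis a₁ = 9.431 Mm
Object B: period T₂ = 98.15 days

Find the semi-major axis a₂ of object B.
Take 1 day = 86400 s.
T₁ = 1.771 days = 153014 s
T₂ = 98.15 days = 8.48016 × 10^6 s
a₁ = 9.431 Mm = 9.431 × 10^6 m
Kepler's third law: (T₂/T₁)² = (a₂/a₁)³  ⇒  a₂ = a₁ (T₂/T₁)^(2/3)
T₂/T₁ = 55.4207
(T₂/T₁)^(2/3) = 14.5361
a₂ = 9.431 × 10^6 m × 14.5361 = 1.3709 × 10^8 m ≈ 137.1 Mm

Final answer: a₂ = 137.1 Mm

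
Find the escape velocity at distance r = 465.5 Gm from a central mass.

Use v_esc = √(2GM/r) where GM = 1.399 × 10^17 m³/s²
r = 465.5 Gm = 4.655 × 10^11 m
GM = 1.399 × 10^17 m³/s²
2GM/r = 2 × (1.399 × 10^17) / (4.655 × 10^11) = 601074 m²/s²
v_esc = √(2GM/r) = 775.29 m/s ≈ 775.3 m/s

Final answer: 775.3 m/s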